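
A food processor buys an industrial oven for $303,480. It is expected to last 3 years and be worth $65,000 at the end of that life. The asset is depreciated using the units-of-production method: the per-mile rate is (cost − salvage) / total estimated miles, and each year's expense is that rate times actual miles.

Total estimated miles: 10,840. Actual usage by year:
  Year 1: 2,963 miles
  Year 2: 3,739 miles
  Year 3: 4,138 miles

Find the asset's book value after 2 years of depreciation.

$156,036

Depreciable base = $303,480 − $65,000 = $238,480.
Rate = $238,480 / 10,840 miles = $22 per mile.
Year 1: 2,963 × $22 = $65,186. Book value $238,294.
Year 2: 3,739 × $22 = $82,258. Book value $156,036.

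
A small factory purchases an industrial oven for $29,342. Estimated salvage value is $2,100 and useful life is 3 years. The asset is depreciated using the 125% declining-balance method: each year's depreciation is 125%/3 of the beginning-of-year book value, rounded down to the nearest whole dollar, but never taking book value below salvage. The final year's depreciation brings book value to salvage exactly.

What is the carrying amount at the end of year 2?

Depreciable base = $29,342 − $2,100 = $27,242.
Year 1: ⌊$29,342 × 125%/3⌋ = $12,225. Book value $17,117.
Year 2: ⌊$17,117 × 125%/3⌋ = $7,132. Book value $9,985.

$9,985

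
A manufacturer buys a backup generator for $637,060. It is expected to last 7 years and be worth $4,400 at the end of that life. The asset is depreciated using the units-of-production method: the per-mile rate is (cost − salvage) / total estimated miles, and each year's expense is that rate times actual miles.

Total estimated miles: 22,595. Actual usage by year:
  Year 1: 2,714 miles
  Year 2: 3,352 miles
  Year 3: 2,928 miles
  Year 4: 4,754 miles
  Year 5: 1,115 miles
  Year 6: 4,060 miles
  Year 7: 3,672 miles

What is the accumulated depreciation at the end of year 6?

Depreciable base = $637,060 − $4,400 = $632,660.
Rate = $632,660 / 22,595 miles = $28 per mile.
Year 1: 2,714 × $28 = $75,992. Book value $561,068.
Year 2: 3,352 × $28 = $93,856. Book value $467,212.
Year 3: 2,928 × $28 = $81,984. Book value $385,228.
Year 4: 4,754 × $28 = $133,112. Book value $252,116.
Year 5: 1,115 × $28 = $31,220. Book value $220,896.
Year 6: 4,060 × $28 = $113,680. Book value $107,216.
Accumulated through year 6 = $637,060 − $107,216 = $529,844.

$529,844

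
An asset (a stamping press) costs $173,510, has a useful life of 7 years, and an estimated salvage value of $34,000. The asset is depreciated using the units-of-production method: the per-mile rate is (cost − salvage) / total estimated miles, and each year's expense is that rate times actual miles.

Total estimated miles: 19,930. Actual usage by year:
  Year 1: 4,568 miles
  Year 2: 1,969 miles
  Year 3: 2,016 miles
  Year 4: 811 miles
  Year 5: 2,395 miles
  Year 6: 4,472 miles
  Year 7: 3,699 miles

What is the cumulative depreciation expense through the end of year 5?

Depreciable base = $173,510 − $34,000 = $139,510.
Rate = $139,510 / 19,930 miles = $7 per mile.
Year 1: 4,568 × $7 = $31,976. Book value $141,534.
Year 2: 1,969 × $7 = $13,783. Book value $127,751.
Year 3: 2,016 × $7 = $14,112. Book value $113,639.
Year 4: 811 × $7 = $5,677. Book value $107,962.
Year 5: 2,395 × $7 = $16,765. Book value $91,197.
Accumulated through year 5 = $173,510 − $91,197 = $82,313.

$82,313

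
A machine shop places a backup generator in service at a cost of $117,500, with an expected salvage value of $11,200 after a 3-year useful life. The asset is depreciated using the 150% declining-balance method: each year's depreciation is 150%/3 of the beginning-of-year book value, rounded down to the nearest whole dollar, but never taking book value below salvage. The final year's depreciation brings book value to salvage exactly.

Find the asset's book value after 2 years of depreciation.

Depreciable base = $117,500 − $11,200 = $106,300.
Year 1: ⌊$117,500 × 150%/3⌋ = $58,750. Book value $58,750.
Year 2: ⌊$58,750 × 150%/3⌋ = $29,375. Book value $29,375.

$29,375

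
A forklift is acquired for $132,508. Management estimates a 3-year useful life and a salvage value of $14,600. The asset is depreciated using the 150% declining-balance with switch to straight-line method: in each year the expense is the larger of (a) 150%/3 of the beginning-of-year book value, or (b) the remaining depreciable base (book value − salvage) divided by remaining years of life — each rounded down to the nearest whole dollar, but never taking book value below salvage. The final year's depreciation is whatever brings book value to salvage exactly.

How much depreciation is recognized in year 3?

Depreciable base = $132,508 − $14,600 = $117,908.
Year 1: DB = ⌊$132,508 × 150%/3⌋ = $66,254; SL = ⌊$117,908/3⌋ = $39,302 → take DB $66,254. Book value $66,254.
Year 2: DB = ⌊$66,254 × 150%/3⌋ = $33,127; SL = ⌊$51,654/2⌋ = $25,827 → take DB $33,127. Book value $33,127.
Year 3 (final): $33,127 − $14,600 = $18,527. Book value $14,600.

$18,527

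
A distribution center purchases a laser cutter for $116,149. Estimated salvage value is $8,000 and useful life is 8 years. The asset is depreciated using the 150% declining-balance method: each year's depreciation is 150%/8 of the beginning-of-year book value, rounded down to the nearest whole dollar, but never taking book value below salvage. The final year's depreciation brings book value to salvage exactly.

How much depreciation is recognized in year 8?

$19,153

Depreciable base = $116,149 − $8,000 = $108,149.
Year 1: ⌊$116,149 × 150%/8⌋ = $21,777. Book value $94,372.
Year 2: ⌊$94,372 × 150%/8⌋ = $17,694. Book value $76,678.
Year 3: ⌊$76,678 × 150%/8⌋ = $14,377. Book value $62,301.
Year 4: ⌊$62,301 × 150%/8⌋ = $11,681. Book value $50,620.
Year 5: ⌊$50,620 × 150%/8⌋ = $9,491. Book value $41,129.
Year 6: ⌊$41,129 × 150%/8⌋ = $7,711. Book value $33,418.
Year 7: ⌊$33,418 × 150%/8⌋ = $6,265. Book value $27,153.
Year 8 (final): $27,153 − $8,000 = $19,153. Book value $8,000.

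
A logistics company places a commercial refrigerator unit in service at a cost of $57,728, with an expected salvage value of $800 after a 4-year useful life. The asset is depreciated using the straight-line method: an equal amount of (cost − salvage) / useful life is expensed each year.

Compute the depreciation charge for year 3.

Depreciable base = $57,728 − $800 = $56,928.
Annual expense = $56,928 / 4 = $14,232.

$14,232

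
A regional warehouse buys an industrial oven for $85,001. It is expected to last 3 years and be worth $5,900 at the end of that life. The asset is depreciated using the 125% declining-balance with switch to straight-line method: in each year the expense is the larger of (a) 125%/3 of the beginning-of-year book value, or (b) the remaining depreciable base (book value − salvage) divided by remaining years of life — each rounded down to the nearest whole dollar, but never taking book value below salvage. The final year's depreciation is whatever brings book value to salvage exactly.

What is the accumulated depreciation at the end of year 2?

$57,259

Depreciable base = $85,001 − $5,900 = $79,101.
Year 1: DB = ⌊$85,001 × 125%/3⌋ = $35,417; SL = ⌊$79,101/3⌋ = $26,367 → take DB $35,417. Book value $49,584.
Year 2: DB = ⌊$49,584 × 125%/3⌋ = $20,660; SL = ⌊$43,684/2⌋ = $21,842 → take SL $21,842. Book value $27,742.
Accumulated through year 2 = $85,001 − $27,742 = $57,259.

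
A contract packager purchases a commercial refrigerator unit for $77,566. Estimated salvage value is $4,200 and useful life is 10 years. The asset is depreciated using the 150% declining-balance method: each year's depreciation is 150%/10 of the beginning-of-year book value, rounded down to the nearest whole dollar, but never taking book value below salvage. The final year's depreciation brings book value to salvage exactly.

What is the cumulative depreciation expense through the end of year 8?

Depreciable base = $77,566 − $4,200 = $73,366.
Year 1: ⌊$77,566 × 150%/10⌋ = $11,634. Book value $65,932.
Year 2: ⌊$65,932 × 150%/10⌋ = $9,889. Book value $56,043.
Year 3: ⌊$56,043 × 150%/10⌋ = $8,406. Book value $47,637.
Year 4: ⌊$47,637 × 150%/10⌋ = $7,145. Book value $40,492.
Year 5: ⌊$40,492 × 150%/10⌋ = $6,073. Book value $34,419.
Year 6: ⌊$34,419 × 150%/10⌋ = $5,162. Book value $29,257.
Year 7: ⌊$29,257 × 150%/10⌋ = $4,388. Book value $24,869.
Year 8: ⌊$24,869 × 150%/10⌋ = $3,730. Book value $21,139.
Accumulated through year 8 = $77,566 − $21,139 = $56,427.

$56,427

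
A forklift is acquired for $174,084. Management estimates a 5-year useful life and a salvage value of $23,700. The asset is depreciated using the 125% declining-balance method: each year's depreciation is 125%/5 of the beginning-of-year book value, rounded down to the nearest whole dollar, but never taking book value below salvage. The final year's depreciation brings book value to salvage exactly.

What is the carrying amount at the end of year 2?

Depreciable base = $174,084 − $23,700 = $150,384.
Year 1: ⌊$174,084 × 125%/5⌋ = $43,521. Book value $130,563.
Year 2: ⌊$130,563 × 125%/5⌋ = $32,640. Book value $97,923.

$97,923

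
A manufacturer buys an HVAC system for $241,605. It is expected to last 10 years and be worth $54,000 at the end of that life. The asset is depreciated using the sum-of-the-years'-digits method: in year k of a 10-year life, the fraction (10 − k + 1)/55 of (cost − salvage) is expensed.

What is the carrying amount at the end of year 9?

$57,411

Depreciable base = $241,605 − $54,000 = $187,605.
Sum of the years' digits = 10+9+8+7+6+5+4+3+2+1 = 55.
Year 1: $187,605 × 10/55 = $34,110. Book value $207,495.
Year 2: $187,605 × 9/55 = $30,699. Book value $176,796.
Year 3: $187,605 × 8/55 = $27,288. Book value $149,508.
Year 4: $187,605 × 7/55 = $23,877. Book value $125,631.
Year 5: $187,605 × 6/55 = $20,466. Book value $105,165.
Year 6: $187,605 × 5/55 = $17,055. Book value $88,110.
Year 7: $187,605 × 4/55 = $13,644. Book value $74,466.
Year 8: $187,605 × 3/55 = $10,233. Book value $64,233.
Year 9: $187,605 × 2/55 = $6,822. Book value $57,411.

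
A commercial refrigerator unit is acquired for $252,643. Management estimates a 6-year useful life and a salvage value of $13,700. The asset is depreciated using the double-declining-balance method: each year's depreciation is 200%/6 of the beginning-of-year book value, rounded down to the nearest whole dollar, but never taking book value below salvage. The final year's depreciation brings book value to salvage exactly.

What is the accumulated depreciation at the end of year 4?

Depreciable base = $252,643 − $13,700 = $238,943.
Year 1: ⌊$252,643 × 200%/6⌋ = $84,214. Book value $168,429.
Year 2: ⌊$168,429 × 200%/6⌋ = $56,143. Book value $112,286.
Year 3: ⌊$112,286 × 200%/6⌋ = $37,428. Book value $74,858.
Year 4: ⌊$74,858 × 200%/6⌋ = $24,952. Book value $49,906.
Accumulated through year 4 = $252,643 − $49,906 = $202,737.

$202,737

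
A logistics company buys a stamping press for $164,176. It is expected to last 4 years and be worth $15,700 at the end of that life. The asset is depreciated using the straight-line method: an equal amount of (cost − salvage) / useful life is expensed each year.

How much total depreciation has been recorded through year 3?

$111,357

Depreciable base = $164,176 − $15,700 = $148,476.
Annual expense = $148,476 / 4 = $37,119.
End of year 1: book value $127,057.
End of year 2: book value $89,938.
End of year 3: book value $52,819.
Accumulated through year 3 = $164,176 − $52,819 = $111,357.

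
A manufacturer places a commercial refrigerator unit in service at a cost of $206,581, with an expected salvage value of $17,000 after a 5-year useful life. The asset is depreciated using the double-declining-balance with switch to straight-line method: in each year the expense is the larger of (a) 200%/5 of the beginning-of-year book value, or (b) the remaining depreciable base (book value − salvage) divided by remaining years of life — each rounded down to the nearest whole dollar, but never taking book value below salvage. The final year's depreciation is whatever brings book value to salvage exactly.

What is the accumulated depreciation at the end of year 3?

Depreciable base = $206,581 − $17,000 = $189,581.
Year 1: DB = ⌊$206,581 × 200%/5⌋ = $82,632; SL = ⌊$189,581/5⌋ = $37,916 → take DB $82,632. Book value $123,949.
Year 2: DB = ⌊$123,949 × 200%/5⌋ = $49,579; SL = ⌊$106,949/4⌋ = $26,737 → take DB $49,579. Book value $74,370.
Year 3: DB = ⌊$74,370 × 200%/5⌋ = $29,748; SL = ⌊$57,370/3⌋ = $19,123 → take DB $29,748. Book value $44,622.
Accumulated through year 3 = $206,581 − $44,622 = $161,959.

$161,959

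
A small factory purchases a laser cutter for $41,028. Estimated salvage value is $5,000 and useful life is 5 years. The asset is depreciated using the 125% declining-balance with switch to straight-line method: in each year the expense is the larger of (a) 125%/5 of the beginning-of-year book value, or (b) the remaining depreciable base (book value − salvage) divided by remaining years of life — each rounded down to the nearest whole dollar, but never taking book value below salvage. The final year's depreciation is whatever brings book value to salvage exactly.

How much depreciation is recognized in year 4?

Depreciable base = $41,028 − $5,000 = $36,028.
Year 1: DB = ⌊$41,028 × 125%/5⌋ = $10,257; SL = ⌊$36,028/5⌋ = $7,205 → take DB $10,257. Book value $30,771.
Year 2: DB = ⌊$30,771 × 125%/5⌋ = $7,692; SL = ⌊$25,771/4⌋ = $6,442 → take DB $7,692. Book value $23,079.
Year 3: DB = ⌊$23,079 × 125%/5⌋ = $5,769; SL = ⌊$18,079/3⌋ = $6,026 → take SL $6,026. Book value $17,053.
Year 4: DB = ⌊$17,053 × 125%/5⌋ = $4,263; SL = ⌊$12,053/2⌋ = $6,026 → take SL $6,026. Book value $11,027.

$6,026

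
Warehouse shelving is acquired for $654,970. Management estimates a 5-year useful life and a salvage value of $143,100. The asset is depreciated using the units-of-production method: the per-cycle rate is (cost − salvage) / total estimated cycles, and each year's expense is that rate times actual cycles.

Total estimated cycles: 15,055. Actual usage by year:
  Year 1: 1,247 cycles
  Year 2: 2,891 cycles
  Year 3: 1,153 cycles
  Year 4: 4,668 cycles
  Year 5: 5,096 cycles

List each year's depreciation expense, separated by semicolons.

$42,398; $98,294; $39,202; $158,712; $173,264

Depreciable base = $654,970 − $143,100 = $511,870.
Rate = $511,870 / 15,055 cycles = $34 per cycle.
Year 1: 1,247 × $34 = $42,398. Book value $612,572.
Year 2: 2,891 × $34 = $98,294. Book value $514,278.
Year 3: 1,153 × $34 = $39,202. Book value $475,076.
Year 4: 4,668 × $34 = $158,712. Book value $316,364.
Year 5: 5,096 × $34 = $173,264. Book value $143,100.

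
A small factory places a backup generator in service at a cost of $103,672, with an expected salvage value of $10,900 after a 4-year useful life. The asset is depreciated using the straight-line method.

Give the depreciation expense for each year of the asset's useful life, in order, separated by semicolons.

Depreciable base = $103,672 − $10,900 = $92,772.
Annual expense = $92,772 / 4 = $23,193.
End of year 1: book value $80,479.
End of year 2: book value $57,286.
End of year 3: book value $34,093.
End of year 4: book value $10,900.

$23,193; $23,193; $23,193; $23,193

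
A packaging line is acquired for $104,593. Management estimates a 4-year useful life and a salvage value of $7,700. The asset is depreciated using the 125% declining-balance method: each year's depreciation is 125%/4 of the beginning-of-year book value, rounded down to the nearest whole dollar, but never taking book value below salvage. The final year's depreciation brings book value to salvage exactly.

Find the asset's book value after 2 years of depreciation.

$49,437

Depreciable base = $104,593 − $7,700 = $96,893.
Year 1: ⌊$104,593 × 125%/4⌋ = $32,685. Book value $71,908.
Year 2: ⌊$71,908 × 125%/4⌋ = $22,471. Book value $49,437.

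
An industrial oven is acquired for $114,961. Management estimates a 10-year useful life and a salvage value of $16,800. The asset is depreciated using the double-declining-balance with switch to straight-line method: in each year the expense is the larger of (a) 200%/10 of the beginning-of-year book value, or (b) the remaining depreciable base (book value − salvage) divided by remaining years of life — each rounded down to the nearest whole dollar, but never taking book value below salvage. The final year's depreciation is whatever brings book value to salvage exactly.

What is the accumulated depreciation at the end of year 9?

$98,161

Depreciable base = $114,961 − $16,800 = $98,161.
Year 1: DB = ⌊$114,961 × 200%/10⌋ = $22,992; SL = ⌊$98,161/10⌋ = $9,816 → take DB $22,992. Book value $91,969.
Year 2: DB = ⌊$91,969 × 200%/10⌋ = $18,393; SL = ⌊$75,169/9⌋ = $8,352 → take DB $18,393. Book value $73,576.
Year 3: DB = ⌊$73,576 × 200%/10⌋ = $14,715; SL = ⌊$56,776/8⌋ = $7,097 → take DB $14,715. Book value $58,861.
Year 4: DB = ⌊$58,861 × 200%/10⌋ = $11,772; SL = ⌊$42,061/7⌋ = $6,008 → take DB $11,772. Book value $47,089.
Year 5: DB = ⌊$47,089 × 200%/10⌋ = $9,417; SL = ⌊$30,289/6⌋ = $5,048 → take DB $9,417. Book value $37,672.
Year 6: DB = ⌊$37,672 × 200%/10⌋ = $7,534; SL = ⌊$20,872/5⌋ = $4,174 → take DB $7,534. Book value $30,138.
Year 7: DB = ⌊$30,138 × 200%/10⌋ = $6,027; SL = ⌊$13,338/4⌋ = $3,334 → take DB $6,027. Book value $24,111.
Year 8: DB = ⌊$24,111 × 200%/10⌋ = $4,822; SL = ⌊$7,311/3⌋ = $2,437 → take DB $4,822. Book value $19,289.
Year 9: DB = ⌊$19,289 × 200%/10⌋ = $3,857; SL = ⌊$2,489/2⌋ = $1,244 → take DB $3,857, capped at $2,489. Book value $16,800.
Accumulated through year 9 = $114,961 − $16,800 = $98,161.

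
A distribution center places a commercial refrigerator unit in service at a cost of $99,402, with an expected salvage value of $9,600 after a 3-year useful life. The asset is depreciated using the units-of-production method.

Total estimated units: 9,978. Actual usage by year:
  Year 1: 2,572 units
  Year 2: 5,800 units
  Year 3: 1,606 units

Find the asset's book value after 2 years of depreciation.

Depreciable base = $99,402 − $9,600 = $89,802.
Rate = $89,802 / 9,978 units = $9 per unit.
Year 1: 2,572 × $9 = $23,148. Book value $76,254.
Year 2: 5,800 × $9 = $52,200. Book value $24,054.

$24,054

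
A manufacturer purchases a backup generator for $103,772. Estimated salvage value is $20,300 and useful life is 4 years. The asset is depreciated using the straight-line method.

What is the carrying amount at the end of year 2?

$62,036

Depreciable base = $103,772 − $20,300 = $83,472.
Annual expense = $83,472 / 4 = $20,868.
End of year 1: book value $82,904.
End of year 2: book value $62,036.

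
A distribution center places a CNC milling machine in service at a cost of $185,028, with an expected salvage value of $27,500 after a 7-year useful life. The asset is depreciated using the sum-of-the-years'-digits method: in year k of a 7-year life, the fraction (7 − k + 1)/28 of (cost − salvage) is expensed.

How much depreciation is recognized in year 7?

$5,626

Depreciable base = $185,028 − $27,500 = $157,528.
Sum of the years' digits = 7+6+5+4+3+2+1 = 28.
Year 1: $157,528 × 7/28 = $39,382. Book value $145,646.
Year 2: $157,528 × 6/28 = $33,756. Book value $111,890.
Year 3: $157,528 × 5/28 = $28,130. Book value $83,760.
Year 4: $157,528 × 4/28 = $22,504. Book value $61,256.
Year 5: $157,528 × 3/28 = $16,878. Book value $44,378.
Year 6: $157,528 × 2/28 = $11,252. Book value $33,126.
Year 7: $157,528 × 1/28 = $5,626. Book value $27,500.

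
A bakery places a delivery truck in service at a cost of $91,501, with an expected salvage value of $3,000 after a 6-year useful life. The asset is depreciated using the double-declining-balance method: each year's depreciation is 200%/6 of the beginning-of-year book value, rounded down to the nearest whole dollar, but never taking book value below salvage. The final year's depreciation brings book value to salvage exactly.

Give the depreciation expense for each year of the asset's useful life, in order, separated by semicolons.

Depreciable base = $91,501 − $3,000 = $88,501.
Year 1: ⌊$91,501 × 200%/6⌋ = $30,500. Book value $61,001.
Year 2: ⌊$61,001 × 200%/6⌋ = $20,333. Book value $40,668.
Year 3: ⌊$40,668 × 200%/6⌋ = $13,556. Book value $27,112.
Year 4: ⌊$27,112 × 200%/6⌋ = $9,037. Book value $18,075.
Year 5: ⌊$18,075 × 200%/6⌋ = $6,025. Book value $12,050.
Year 6 (final): $12,050 − $3,000 = $9,050. Book value $3,000.

$30,500; $20,333; $13,556; $9,037; $6,025; $9,050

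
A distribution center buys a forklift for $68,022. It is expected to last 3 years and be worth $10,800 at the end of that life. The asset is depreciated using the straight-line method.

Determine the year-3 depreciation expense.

Depreciable base = $68,022 − $10,800 = $57,222.
Annual expense = $57,222 / 3 = $19,074.

$19,074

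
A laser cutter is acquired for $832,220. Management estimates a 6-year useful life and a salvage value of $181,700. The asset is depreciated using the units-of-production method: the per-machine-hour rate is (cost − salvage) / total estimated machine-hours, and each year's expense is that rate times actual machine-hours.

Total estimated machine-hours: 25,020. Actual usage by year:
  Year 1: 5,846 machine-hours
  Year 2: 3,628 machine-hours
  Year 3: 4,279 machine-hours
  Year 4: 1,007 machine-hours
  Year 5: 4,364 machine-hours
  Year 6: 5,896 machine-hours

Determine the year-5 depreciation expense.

$113,464

Depreciable base = $832,220 − $181,700 = $650,520.
Rate = $650,520 / 25,020 machine-hours = $26 per machine-hour.
Year 1: 5,846 × $26 = $151,996. Book value $680,224.
Year 2: 3,628 × $26 = $94,328. Book value $585,896.
Year 3: 4,279 × $26 = $111,254. Book value $474,642.
Year 4: 1,007 × $26 = $26,182. Book value $448,460.
Year 5: 4,364 × $26 = $113,464. Book value $334,996.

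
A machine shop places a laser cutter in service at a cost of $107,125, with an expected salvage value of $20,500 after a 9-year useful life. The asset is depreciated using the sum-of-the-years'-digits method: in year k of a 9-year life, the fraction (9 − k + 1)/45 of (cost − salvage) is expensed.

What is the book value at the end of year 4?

Depreciable base = $107,125 − $20,500 = $86,625.
Sum of the years' digits = 9+8+7+6+5+4+3+2+1 = 45.
Year 1: $86,625 × 9/45 = $17,325. Book value $89,800.
Year 2: $86,625 × 8/45 = $15,400. Book value $74,400.
Year 3: $86,625 × 7/45 = $13,475. Book value $60,925.
Year 4: $86,625 × 6/45 = $11,550. Book value $49,375.

$49,375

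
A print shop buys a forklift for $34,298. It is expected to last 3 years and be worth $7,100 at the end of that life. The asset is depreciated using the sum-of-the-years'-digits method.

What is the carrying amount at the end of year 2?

Depreciable base = $34,298 − $7,100 = $27,198.
Sum of the years' digits = 3+2+1 = 6.
Year 1: $27,198 × 3/6 = $13,599. Book value $20,699.
Year 2: $27,198 × 2/6 = $9,066. Book value $11,633.

$11,633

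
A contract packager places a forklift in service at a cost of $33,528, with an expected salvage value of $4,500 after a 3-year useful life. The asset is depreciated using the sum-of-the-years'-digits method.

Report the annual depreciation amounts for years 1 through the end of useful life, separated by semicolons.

$14,514; $9,676; $4,838

Depreciable base = $33,528 − $4,500 = $29,028.
Sum of the years' digits = 3+2+1 = 6.
Year 1: $29,028 × 3/6 = $14,514. Book value $19,014.
Year 2: $29,028 × 2/6 = $9,676. Book value $9,338.
Year 3: $29,028 × 1/6 = $4,838. Book value $4,500.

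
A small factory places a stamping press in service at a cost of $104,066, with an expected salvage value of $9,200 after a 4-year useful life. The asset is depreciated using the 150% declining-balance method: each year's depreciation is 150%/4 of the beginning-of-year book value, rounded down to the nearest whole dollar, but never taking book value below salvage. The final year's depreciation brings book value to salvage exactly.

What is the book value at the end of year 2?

$40,652

Depreciable base = $104,066 − $9,200 = $94,866.
Year 1: ⌊$104,066 × 150%/4⌋ = $39,024. Book value $65,042.
Year 2: ⌊$65,042 × 150%/4⌋ = $24,390. Book value $40,652.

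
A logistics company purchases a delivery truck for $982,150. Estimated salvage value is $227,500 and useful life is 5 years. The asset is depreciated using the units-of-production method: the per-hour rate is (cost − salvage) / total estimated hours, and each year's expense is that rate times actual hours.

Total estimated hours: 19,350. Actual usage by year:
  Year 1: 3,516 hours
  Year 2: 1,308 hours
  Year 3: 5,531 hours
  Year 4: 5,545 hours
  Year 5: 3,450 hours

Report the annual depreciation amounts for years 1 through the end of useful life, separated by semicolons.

$137,124; $51,012; $215,709; $216,255; $134,550

Depreciable base = $982,150 − $227,500 = $754,650.
Rate = $754,650 / 19,350 hours = $39 per hour.
Year 1: 3,516 × $39 = $137,124. Book value $845,026.
Year 2: 1,308 × $39 = $51,012. Book value $794,014.
Year 3: 5,531 × $39 = $215,709. Book value $578,305.
Year 4: 5,545 × $39 = $216,255. Book value $362,050.
Year 5: 3,450 × $39 = $134,550. Book value $227,500.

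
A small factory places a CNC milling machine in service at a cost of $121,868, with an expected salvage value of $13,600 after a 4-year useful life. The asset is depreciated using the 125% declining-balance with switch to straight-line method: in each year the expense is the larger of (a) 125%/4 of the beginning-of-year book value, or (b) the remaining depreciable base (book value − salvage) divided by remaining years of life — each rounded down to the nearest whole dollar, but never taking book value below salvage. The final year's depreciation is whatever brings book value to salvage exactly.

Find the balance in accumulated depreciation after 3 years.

$86,266

Depreciable base = $121,868 − $13,600 = $108,268.
Year 1: DB = ⌊$121,868 × 125%/4⌋ = $38,083; SL = ⌊$108,268/4⌋ = $27,067 → take DB $38,083. Book value $83,785.
Year 2: DB = ⌊$83,785 × 125%/4⌋ = $26,182; SL = ⌊$70,185/3⌋ = $23,395 → take DB $26,182. Book value $57,603.
Year 3: DB = ⌊$57,603 × 125%/4⌋ = $18,000; SL = ⌊$44,003/2⌋ = $22,001 → take SL $22,001. Book value $35,602.
Accumulated through year 3 = $121,868 − $35,602 = $86,266.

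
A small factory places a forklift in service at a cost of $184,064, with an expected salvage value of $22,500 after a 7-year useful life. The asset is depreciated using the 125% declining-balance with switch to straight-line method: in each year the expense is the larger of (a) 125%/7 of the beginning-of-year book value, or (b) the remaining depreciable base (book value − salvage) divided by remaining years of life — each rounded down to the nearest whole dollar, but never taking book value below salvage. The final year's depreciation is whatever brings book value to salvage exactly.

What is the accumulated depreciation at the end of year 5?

$121,804

Depreciable base = $184,064 − $22,500 = $161,564.
Year 1: DB = ⌊$184,064 × 125%/7⌋ = $32,868; SL = ⌊$161,564/7⌋ = $23,080 → take DB $32,868. Book value $151,196.
Year 2: DB = ⌊$151,196 × 125%/7⌋ = $26,999; SL = ⌊$128,696/6⌋ = $21,449 → take DB $26,999. Book value $124,197.
Year 3: DB = ⌊$124,197 × 125%/7⌋ = $22,178; SL = ⌊$101,697/5⌋ = $20,339 → take DB $22,178. Book value $102,019.
Year 4: DB = ⌊$102,019 × 125%/7⌋ = $18,217; SL = ⌊$79,519/4⌋ = $19,879 → take SL $19,879. Book value $82,140.
Year 5: DB = ⌊$82,140 × 125%/7⌋ = $14,667; SL = ⌊$59,640/3⌋ = $19,880 → take SL $19,880. Book value $62,260.
Accumulated through year 5 = $184,064 − $62,260 = $121,804.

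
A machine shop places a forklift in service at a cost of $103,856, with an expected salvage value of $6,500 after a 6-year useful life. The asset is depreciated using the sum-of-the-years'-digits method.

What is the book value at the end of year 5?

Depreciable base = $103,856 − $6,500 = $97,356.
Sum of the years' digits = 6+5+4+3+2+1 = 21.
Year 1: $97,356 × 6/21 = $27,816. Book value $76,040.
Year 2: $97,356 × 5/21 = $23,180. Book value $52,860.
Year 3: $97,356 × 4/21 = $18,544. Book value $34,316.
Year 4: $97,356 × 3/21 = $13,908. Book value $20,408.
Year 5: $97,356 × 2/21 = $9,272. Book value $11,136.

$11,136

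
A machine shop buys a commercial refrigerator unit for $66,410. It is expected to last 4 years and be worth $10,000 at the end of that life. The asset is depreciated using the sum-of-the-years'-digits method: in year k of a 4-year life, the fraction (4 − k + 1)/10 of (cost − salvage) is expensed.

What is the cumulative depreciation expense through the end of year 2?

Depreciable base = $66,410 − $10,000 = $56,410.
Sum of the years' digits = 4+3+2+1 = 10.
Year 1: $56,410 × 4/10 = $22,564. Book value $43,846.
Year 2: $56,410 × 3/10 = $16,923. Book value $26,923.
Accumulated through year 2 = $66,410 − $26,923 = $39,487.

$39,487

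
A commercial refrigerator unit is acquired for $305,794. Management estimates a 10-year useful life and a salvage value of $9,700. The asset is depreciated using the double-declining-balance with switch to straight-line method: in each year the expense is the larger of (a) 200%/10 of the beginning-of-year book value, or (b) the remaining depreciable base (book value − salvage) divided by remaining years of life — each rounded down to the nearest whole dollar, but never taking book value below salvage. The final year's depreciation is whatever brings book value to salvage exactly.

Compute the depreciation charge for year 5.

$25,051

Depreciable base = $305,794 − $9,700 = $296,094.
Year 1: DB = ⌊$305,794 × 200%/10⌋ = $61,158; SL = ⌊$296,094/10⌋ = $29,609 → take DB $61,158. Book value $244,636.
Year 2: DB = ⌊$244,636 × 200%/10⌋ = $48,927; SL = ⌊$234,936/9⌋ = $26,104 → take DB $48,927. Book value $195,709.
Year 3: DB = ⌊$195,709 × 200%/10⌋ = $39,141; SL = ⌊$186,009/8⌋ = $23,251 → take DB $39,141. Book value $156,568.
Year 4: DB = ⌊$156,568 × 200%/10⌋ = $31,313; SL = ⌊$146,868/7⌋ = $20,981 → take DB $31,313. Book value $125,255.
Year 5: DB = ⌊$125,255 × 200%/10⌋ = $25,051; SL = ⌊$115,555/6⌋ = $19,259 → take DB $25,051. Book value $100,204.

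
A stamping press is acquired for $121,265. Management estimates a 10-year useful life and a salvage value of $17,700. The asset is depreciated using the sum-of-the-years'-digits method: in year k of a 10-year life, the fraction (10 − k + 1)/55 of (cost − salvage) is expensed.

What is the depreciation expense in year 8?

$5,649

Depreciable base = $121,265 − $17,700 = $103,565.
Sum of the years' digits = 10+9+8+7+6+5+4+3+2+1 = 55.
Year 1: $103,565 × 10/55 = $18,830. Book value $102,435.
Year 2: $103,565 × 9/55 = $16,947. Book value $85,488.
Year 3: $103,565 × 8/55 = $15,064. Book value $70,424.
Year 4: $103,565 × 7/55 = $13,181. Book value $57,243.
Year 5: $103,565 × 6/55 = $11,298. Book value $45,945.
Year 6: $103,565 × 5/55 = $9,415. Book value $36,530.
Year 7: $103,565 × 4/55 = $7,532. Book value $28,998.
Year 8: $103,565 × 3/55 = $5,649. Book value $23,349.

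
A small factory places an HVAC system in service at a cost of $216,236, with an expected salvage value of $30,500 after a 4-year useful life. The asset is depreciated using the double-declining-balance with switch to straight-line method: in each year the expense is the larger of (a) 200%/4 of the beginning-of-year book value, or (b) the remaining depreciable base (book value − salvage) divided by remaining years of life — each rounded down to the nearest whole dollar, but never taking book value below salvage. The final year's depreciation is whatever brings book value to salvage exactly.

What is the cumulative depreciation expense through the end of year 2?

$162,177

Depreciable base = $216,236 − $30,500 = $185,736.
Year 1: DB = ⌊$216,236 × 200%/4⌋ = $108,118; SL = ⌊$185,736/4⌋ = $46,434 → take DB $108,118. Book value $108,118.
Year 2: DB = ⌊$108,118 × 200%/4⌋ = $54,059; SL = ⌊$77,618/3⌋ = $25,872 → take DB $54,059. Book value $54,059.
Accumulated through year 2 = $216,236 − $54,059 = $162,177.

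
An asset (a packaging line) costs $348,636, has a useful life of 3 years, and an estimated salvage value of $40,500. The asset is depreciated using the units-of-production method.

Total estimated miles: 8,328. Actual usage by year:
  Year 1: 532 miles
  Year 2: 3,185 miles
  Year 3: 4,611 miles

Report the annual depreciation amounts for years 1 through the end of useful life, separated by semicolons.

$19,684; $117,845; $170,607

Depreciable base = $348,636 − $40,500 = $308,136.
Rate = $308,136 / 8,328 miles = $37 per mile.
Year 1: 532 × $37 = $19,684. Book value $328,952.
Year 2: 3,185 × $37 = $117,845. Book value $211,107.
Year 3: 4,611 × $37 = $170,607. Book value $40,500.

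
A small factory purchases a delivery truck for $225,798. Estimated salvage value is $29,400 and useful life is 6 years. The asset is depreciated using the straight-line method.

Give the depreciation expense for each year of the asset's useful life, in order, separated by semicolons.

Depreciable base = $225,798 − $29,400 = $196,398.
Annual expense = $196,398 / 6 = $32,733.
End of year 1: book value $193,065.
End of year 2: book value $160,332.
End of year 3: book value $127,599.
End of year 4: book value $94,866.
End of year 5: book value $62,133.
End of year 6: book value $29,400.

$32,733; $32,733; $32,733; $32,733; $32,733; $32,733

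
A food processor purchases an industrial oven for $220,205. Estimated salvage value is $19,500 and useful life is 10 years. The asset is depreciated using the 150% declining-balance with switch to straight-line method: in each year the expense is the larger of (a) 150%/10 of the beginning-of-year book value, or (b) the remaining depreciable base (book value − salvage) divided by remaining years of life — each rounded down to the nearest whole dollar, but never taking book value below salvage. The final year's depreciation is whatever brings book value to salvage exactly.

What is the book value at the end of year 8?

Depreciable base = $220,205 − $19,500 = $200,705.
Year 1: DB = ⌊$220,205 × 150%/10⌋ = $33,030; SL = ⌊$200,705/10⌋ = $20,070 → take DB $33,030. Book value $187,175.
Year 2: DB = ⌊$187,175 × 150%/10⌋ = $28,076; SL = ⌊$167,675/9⌋ = $18,630 → take DB $28,076. Book value $159,099.
Year 3: DB = ⌊$159,099 × 150%/10⌋ = $23,864; SL = ⌊$139,599/8⌋ = $17,449 → take DB $23,864. Book value $135,235.
Year 4: DB = ⌊$135,235 × 150%/10⌋ = $20,285; SL = ⌊$115,735/7⌋ = $16,533 → take DB $20,285. Book value $114,950.
Year 5: DB = ⌊$114,950 × 150%/10⌋ = $17,242; SL = ⌊$95,450/6⌋ = $15,908 → take DB $17,242. Book value $97,708.
Year 6: DB = ⌊$97,708 × 150%/10⌋ = $14,656; SL = ⌊$78,208/5⌋ = $15,641 → take SL $15,641. Book value $82,067.
Year 7: DB = ⌊$82,067 × 150%/10⌋ = $12,310; SL = ⌊$62,567/4⌋ = $15,641 → take SL $15,641. Book value $66,426.
Year 8: DB = ⌊$66,426 × 150%/10⌋ = $9,963; SL = ⌊$46,926/3⌋ = $15,642 → take SL $15,642. Book value $50,784.

$50,784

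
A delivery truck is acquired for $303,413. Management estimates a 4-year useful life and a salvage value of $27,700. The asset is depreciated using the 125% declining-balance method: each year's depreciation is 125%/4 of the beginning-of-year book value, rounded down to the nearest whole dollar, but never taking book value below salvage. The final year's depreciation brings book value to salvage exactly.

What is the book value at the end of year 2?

Depreciable base = $303,413 − $27,700 = $275,713.
Year 1: ⌊$303,413 × 125%/4⌋ = $94,816. Book value $208,597.
Year 2: ⌊$208,597 × 125%/4⌋ = $65,186. Book value $143,411.

$143,411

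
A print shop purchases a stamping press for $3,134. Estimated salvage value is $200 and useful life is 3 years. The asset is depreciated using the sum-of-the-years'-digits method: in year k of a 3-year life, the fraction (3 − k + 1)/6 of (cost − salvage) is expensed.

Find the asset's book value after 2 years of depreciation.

$689

Depreciable base = $3,134 − $200 = $2,934.
Sum of the years' digits = 3+2+1 = 6.
Year 1: $2,934 × 3/6 = $1,467. Book value $1,667.
Year 2: $2,934 × 2/6 = $978. Book value $689.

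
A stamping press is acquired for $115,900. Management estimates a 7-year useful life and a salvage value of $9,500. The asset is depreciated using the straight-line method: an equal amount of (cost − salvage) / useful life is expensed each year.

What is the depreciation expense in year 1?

$15,200

Depreciable base = $115,900 − $9,500 = $106,400.
Annual expense = $106,400 / 7 = $15,200.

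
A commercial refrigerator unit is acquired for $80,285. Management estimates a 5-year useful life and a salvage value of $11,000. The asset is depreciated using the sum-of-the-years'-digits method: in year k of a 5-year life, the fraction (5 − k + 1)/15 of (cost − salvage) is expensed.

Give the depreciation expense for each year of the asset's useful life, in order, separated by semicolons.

$23,095; $18,476; $13,857; $9,238; $4,619

Depreciable base = $80,285 − $11,000 = $69,285.
Sum of the years' digits = 5+4+3+2+1 = 15.
Year 1: $69,285 × 5/15 = $23,095. Book value $57,190.
Year 2: $69,285 × 4/15 = $18,476. Book value $38,714.
Year 3: $69,285 × 3/15 = $13,857. Book value $24,857.
Year 4: $69,285 × 2/15 = $9,238. Book value $15,619.
Year 5: $69,285 × 1/15 = $4,619. Book value $11,000.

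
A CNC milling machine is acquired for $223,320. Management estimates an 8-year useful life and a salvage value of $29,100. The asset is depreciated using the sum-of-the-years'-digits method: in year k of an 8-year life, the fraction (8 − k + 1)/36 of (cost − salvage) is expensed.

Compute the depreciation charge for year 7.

Depreciable base = $223,320 − $29,100 = $194,220.
Sum of the years' digits = 8+7+6+5+4+3+2+1 = 36.
Year 1: $194,220 × 8/36 = $43,160. Book value $180,160.
Year 2: $194,220 × 7/36 = $37,765. Book value $142,395.
Year 3: $194,220 × 6/36 = $32,370. Book value $110,025.
Year 4: $194,220 × 5/36 = $26,975. Book value $83,050.
Year 5: $194,220 × 4/36 = $21,580. Book value $61,470.
Year 6: $194,220 × 3/36 = $16,185. Book value $45,285.
Year 7: $194,220 × 2/36 = $10,790. Book value $34,495.

$10,790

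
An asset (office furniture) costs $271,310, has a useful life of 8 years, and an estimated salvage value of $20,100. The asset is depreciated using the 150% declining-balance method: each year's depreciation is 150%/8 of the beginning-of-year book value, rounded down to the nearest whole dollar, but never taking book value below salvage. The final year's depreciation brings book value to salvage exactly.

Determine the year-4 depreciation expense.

Depreciable base = $271,310 − $20,100 = $251,210.
Year 1: ⌊$271,310 × 150%/8⌋ = $50,870. Book value $220,440.
Year 2: ⌊$220,440 × 150%/8⌋ = $41,332. Book value $179,108.
Year 3: ⌊$179,108 × 150%/8⌋ = $33,582. Book value $145,526.
Year 4: ⌊$145,526 × 150%/8⌋ = $27,286. Book value $118,240.

$27,286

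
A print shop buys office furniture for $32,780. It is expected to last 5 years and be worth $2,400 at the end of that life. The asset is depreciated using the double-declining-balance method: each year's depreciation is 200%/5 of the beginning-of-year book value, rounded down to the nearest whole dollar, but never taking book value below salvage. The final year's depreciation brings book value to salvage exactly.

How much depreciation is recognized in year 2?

Depreciable base = $32,780 − $2,400 = $30,380.
Year 1: ⌊$32,780 × 200%/5⌋ = $13,112. Book value $19,668.
Year 2: ⌊$19,668 × 200%/5⌋ = $7,867. Book value $11,801.

$7,867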